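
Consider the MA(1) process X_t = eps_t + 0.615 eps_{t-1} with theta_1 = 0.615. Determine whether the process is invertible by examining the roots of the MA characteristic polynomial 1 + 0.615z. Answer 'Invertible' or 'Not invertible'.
\text{Invertible}

The MA(q) characteristic polynomial is P(z) = 1 + 0.615z.
Invertibility requires all roots to lie outside the unit circle, i.e. |z| > 1 for every root.
This is linear in z: 1 + (0.615) z = 0  =>  z = -1/(0.615) = -1.626016,  |z| = 1.626016.
Moduli of all roots: 1.6260.
All moduli strictly greater than 1? Yes.
Verdict: Invertible.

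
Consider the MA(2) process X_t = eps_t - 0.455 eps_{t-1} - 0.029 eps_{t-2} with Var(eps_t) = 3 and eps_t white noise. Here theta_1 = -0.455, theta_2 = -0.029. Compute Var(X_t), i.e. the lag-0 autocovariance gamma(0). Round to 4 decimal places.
\gamma(0) = 3.6236

For an MA(q) process X_t = eps_t + sum_i theta_i eps_{t-i} with
Var(eps_t) = sigma^2, the variance is
  gamma(0) = sigma^2 * (1 + sum_i theta_i^2).
  sum_i theta_i^2 = (-0.455)^2 + (-0.029)^2 = 0.207025 + 0.000841 = 0.207866.
  gamma(0) = 3 * (1 + 0.207866) = 3 * 1.207866 = 3.623598, which rounds to 3.6236.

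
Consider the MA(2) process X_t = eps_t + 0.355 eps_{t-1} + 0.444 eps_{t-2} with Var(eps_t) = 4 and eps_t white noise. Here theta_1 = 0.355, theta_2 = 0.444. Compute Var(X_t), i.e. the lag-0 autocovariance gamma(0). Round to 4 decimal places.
\gamma(0) = 5.2926

For an MA(q) process X_t = eps_t + sum_i theta_i eps_{t-i} with
Var(eps_t) = sigma^2, the variance is
  gamma(0) = sigma^2 * (1 + sum_i theta_i^2).
  sum_i theta_i^2 = (0.355)^2 + (0.444)^2 = 0.126025 + 0.197136 = 0.323161.
  gamma(0) = 4 * (1 + 0.323161) = 4 * 1.323161 = 5.292644, which rounds to 5.2926.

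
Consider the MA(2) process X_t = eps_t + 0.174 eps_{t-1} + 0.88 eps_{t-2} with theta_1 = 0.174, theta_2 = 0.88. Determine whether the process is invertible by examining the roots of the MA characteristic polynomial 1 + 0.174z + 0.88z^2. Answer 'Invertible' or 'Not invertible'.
\text{Invertible}

The MA(q) characteristic polynomial is P(z) = 1 + 0.174z + 0.88z^2.
Invertibility requires all roots to lie outside the unit circle, i.e. |z| > 1 for every root.
Set 1 + (0.174) z + (0.88) z^2 = 0, i.e. a z^2 + b z + c = 0 with a = 0.88, b = 0.174, c = 1.
Discriminant D = b^2 - 4ac = (0.174)^2 - 4*(0.88)*1 = 0.030276 - (3.52) = -3.489724.
D < 0, so the roots are the complex-conjugate pair z = (-b +/- i sqrt(-D)) / (2a) = -0.0989 +/- 1.0614i.
For a conjugate pair |z|^2 = z * conj(z) = (product of roots) = c/a = 1/(0.88) = 1.136364, so |z| = sqrt(1.136364) = 1.066 for both roots.
Moduli of all roots: 1.0660, 1.0660.
All moduli strictly greater than 1? Yes.
Verdict: Invertible.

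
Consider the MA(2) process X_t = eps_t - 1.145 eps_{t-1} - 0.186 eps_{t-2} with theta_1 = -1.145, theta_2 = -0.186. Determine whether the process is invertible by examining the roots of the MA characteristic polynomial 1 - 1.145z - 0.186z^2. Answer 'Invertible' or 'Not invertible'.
\text{Not invertible}

The MA(q) characteristic polynomial is P(z) = 1 - 1.145z - 0.186z^2.
Invertibility requires all roots to lie outside the unit circle, i.e. |z| > 1 for every root.
Set 1 + (-1.145) z + (-0.186) z^2 = 0, i.e. a z^2 + b z + c = 0 with a = -0.186, b = -1.145, c = 1.
Discriminant D = b^2 - 4ac = (-1.145)^2 - 4*(-0.186)*1 = 1.311025 - (-0.744) = 2.055025.
D >= 0, so the roots are real: z = (-b +/- sqrt(D)) / (2a) = (1.145 +/- 1.433536) / (-0.372).
  z_1 = (1.145 + 1.433536) / (-0.372) = -6.9315,   |z_1| = 6.9315.
  z_2 = (1.145 - 1.433536) / (-0.372) = 0.7756,   |z_2| = 0.7756.
Moduli of all roots: 6.9315, 0.7756.
All moduli strictly greater than 1? No.
Verdict: Not invertible.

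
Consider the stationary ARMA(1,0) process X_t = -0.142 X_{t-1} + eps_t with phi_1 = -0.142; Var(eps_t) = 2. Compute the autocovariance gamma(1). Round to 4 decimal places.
\gamma(1) = -0.2898

Multiply the model equation by X_{t-k} and take expectations. With theta_0 = psi_0 = 1 and psi_j the MA(infinity) weights, this gives
  gamma(k) - sum_i phi_i gamma(k-i) = c_k,
  c_k = sigma^2 * sum_{j=k..q} theta_j psi_{j-k}   (c_k = 0 for k > q),
using gamma(-m) = gamma(m).
Pure AR (q = 0): c_0 = sigma^2 = 2, c_k = 0 for k >= 1.
Equations for k = 0 and k = 1 (AR order 1):
  gamma(0) = phi_1 gamma(1) + c_0
  gamma(1) = phi_1 gamma(0) + c_1
Substituting the second into the first: gamma(0) (1 - phi_1^2) = c_0 + phi_1 c_1, so
  gamma(0) = c_0 / (1 - phi_1^2) = 2 / (1 - (-0.142)^2) = 2 / 0.979836 = 2.041158.
  gamma(1) = phi_1 gamma(0) = (-0.142)(2.041158) = -0.289844.
Therefore gamma(1) = -0.2898 (to 4 decimal places).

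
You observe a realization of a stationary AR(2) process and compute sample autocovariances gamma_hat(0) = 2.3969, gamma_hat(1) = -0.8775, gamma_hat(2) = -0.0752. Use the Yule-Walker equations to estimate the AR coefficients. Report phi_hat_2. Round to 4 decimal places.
\hat\phi_{2} = -0.1910

The Yule-Walker equations for an AR(p) process read, in matrix form,
  Gamma_p phi = r_p,   with   (Gamma_p)_{ij} = gamma(|i - j|),
                       (r_p)_i = gamma(i),   i,j = 1..p.
Substitute the sample gammas (Toeplitz matrix and right-hand side of size 2):
  Gamma_p = [[2.3969, -0.8775], [-0.8775, 2.3969]]
  r_p     = [-0.8775, -0.0752]
Written out:
  2.3969 phi_1 - 0.8775 phi_2 = -0.8775
  -0.8775 phi_1 + 2.3969 phi_2 = -0.0752
Solve by Cramer's rule:
  det = gamma(0)^2 - gamma(1)^2 = (2.3969)^2 - (-0.8775)^2 = 5.74512961 - 0.77000625 = 4.97512336
  phi_hat_1 = [gamma(1) gamma(0) - gamma(1) gamma(2)] / det = [(-0.8775)(2.3969) - (-0.8775)(-0.0752)] / 4.97512336 = -2.16926775 / 4.97512336 = -0.436
  phi_hat_2 = [gamma(0) gamma(2) - gamma(1)^2] / det = [(2.3969)(-0.0752) - (-0.8775)^2] / 4.97512336 = -0.95025313 / 4.97512336 = -0.191
So phi_hat = [-0.4360, -0.1910].
Therefore phi_hat_2 = -0.1910.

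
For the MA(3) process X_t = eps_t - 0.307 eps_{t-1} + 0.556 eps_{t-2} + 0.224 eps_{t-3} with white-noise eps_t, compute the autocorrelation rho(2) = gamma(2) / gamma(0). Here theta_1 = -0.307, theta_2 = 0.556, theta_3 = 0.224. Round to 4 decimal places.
\rho(2) = 0.3352

For an MA(q) process with theta_0 = 1, the autocovariance is
  gamma(k) = sigma^2 * sum_{i=0..q-k} theta_i * theta_{i+k},
and rho(k) = gamma(k) / gamma(0). Sigma^2 cancels.
  numerator   = (1)*(0.556) + (-0.307)*(0.224) = 0.487232.
  denominator = (1)^2 + (-0.307)^2 + (0.556)^2 + (0.224)^2 = 1.453561.
  rho(2) = 0.487232 / 1.453561 = 0.3352.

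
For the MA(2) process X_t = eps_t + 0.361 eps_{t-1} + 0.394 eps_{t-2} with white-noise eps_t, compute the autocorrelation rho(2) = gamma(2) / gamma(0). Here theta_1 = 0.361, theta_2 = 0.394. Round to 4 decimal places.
\rho(2) = 0.3065

For an MA(q) process with theta_0 = 1, the autocovariance is
  gamma(k) = sigma^2 * sum_{i=0..q-k} theta_i * theta_{i+k},
and rho(k) = gamma(k) / gamma(0). Sigma^2 cancels.
  numerator   = (1)*(0.394) = 0.394.
  denominator = (1)^2 + (0.361)^2 + (0.394)^2 = 1.285557.
  rho(2) = 0.394 / 1.285557 = 0.3065.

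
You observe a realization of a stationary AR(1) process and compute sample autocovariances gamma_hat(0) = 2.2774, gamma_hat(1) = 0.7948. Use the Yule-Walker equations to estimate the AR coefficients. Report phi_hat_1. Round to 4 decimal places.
\hat\phi_{1} = 0.3490

The Yule-Walker equations for an AR(p) process read, in matrix form,
  Gamma_p phi = r_p,   with   (Gamma_p)_{ij} = gamma(|i - j|),
                       (r_p)_i = gamma(i),   i,j = 1..p.
Substitute the sample gammas (Toeplitz matrix and right-hand side of size 1):
  Gamma_p = [[2.2774]]
  r_p     = [0.7948]
With p = 1 this is the single equation gamma(0) phi_1 = gamma(1):
  phi_hat_1 = gamma(1) / gamma(0) = 0.7948 / 2.2774 = 0.3490.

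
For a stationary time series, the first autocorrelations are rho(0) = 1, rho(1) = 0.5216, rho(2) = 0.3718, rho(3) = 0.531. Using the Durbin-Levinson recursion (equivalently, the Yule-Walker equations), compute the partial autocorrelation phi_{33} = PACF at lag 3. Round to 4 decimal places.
\phi_{33} = 0.4091

The PACF at lag k is phi_{kk}, the last component of the solution
to the Yule-Walker system G_k phi = r_k where
  (G_k)_{ij} = rho(|i - j|), (r_k)_i = rho(i), i,j = 1..k.
Equivalently, Durbin-Levinson gives phi_{kk} iteratively:
  phi_{11} = rho(1)
  phi_{kk} = [rho(k) - sum_{j=1..k-1} phi_{k-1,j} rho(k-j)]
            / [1 - sum_{j=1..k-1} phi_{k-1,j} rho(j)],
  phi_{k,j} = phi_{k-1,j} - phi_{kk} phi_{k-1,k-j},  j = 1..k-1.
Step k = 1:
  phi_11 = rho(1) = 0.5216.
Step k = 2:
  phi_22 = [rho(2) - phi_11 rho(1)] / [1 - phi_11 rho(1)] = [0.3718 - (0.5216)(0.5216)] / [1 - (0.5216)(0.5216)]
         = 0.09973344 / 0.72793344 = 0.137009.
  Update: phi_21 = phi_11 - phi_22 phi_11 = 0.5216 - (0.137009)(0.5216) = 0.450136.
Step k = 3:
  phi_33 = [rho(3) - phi_21 rho(2) - phi_22 rho(1)] / [1 - phi_21 rho(1) - phi_22 rho(2)]
    numerator   = 0.531 - (0.450136)(0.3718) - (0.137009)(0.5216) = 0.2921755
    denominator = 1 - (0.450136)(0.5216) - (0.137009)(0.3718) = 0.71426906
  phi_33 = 0.2921755 / 0.71426906 = 0.4091.
Therefore phi_{33} = 0.4091.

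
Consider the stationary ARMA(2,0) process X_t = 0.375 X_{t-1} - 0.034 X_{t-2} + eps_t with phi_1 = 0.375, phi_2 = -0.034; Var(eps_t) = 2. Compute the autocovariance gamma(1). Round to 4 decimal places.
\gamma(1) = 0.8362

Multiply the model equation by X_{t-k} and take expectations. With theta_0 = psi_0 = 1 and psi_j the MA(infinity) weights, this gives
  gamma(k) - sum_i phi_i gamma(k-i) = c_k,
  c_k = sigma^2 * sum_{j=k..q} theta_j psi_{j-k}   (c_k = 0 for k > q),
using gamma(-m) = gamma(m).
Pure AR (q = 0): c_0 = sigma^2 = 2, c_k = 0 for k >= 1.
Equations for k = 0, 1, 2 (AR order 2, c_2 = 0):
  (E0) gamma(0) = phi_1 gamma(1) + phi_2 gamma(2) + c_0
  (E1) gamma(1) = phi_1 gamma(0) + phi_2 gamma(1) + c_1
  (E2) gamma(2) = phi_1 gamma(1) + phi_2 gamma(0)
From (E1): gamma(1) = A gamma(0) + B with
  A = phi_1 / (1 - phi_2) = 0.375 / 1.034 = 0.362669,   B = c_1 / (1 - phi_2) = 0 / 1.034 = 0.
Insert (E2) into (E0): gamma(0) (1 - phi_2^2) = phi_1 (1 + phi_2) gamma(1) + c_0.
  phi_1 (1 + phi_2) = (0.375)(0.966) = 0.36225,   1 - phi_2^2 = 0.998844.
Replace gamma(1) by A gamma(0) + B and collect gamma(0):
  gamma(0) [0.998844 - (0.36225)(0.362669)] = c_0 = 2
  gamma(0) * 0.867467 = 2
  gamma(0) = 2 / 0.867467 = 2.305563.
  gamma(1) = A gamma(0) = (0.362669)(2.305563) = 0.836157.
Therefore gamma(1) = 0.8362 (to 4 decimal places).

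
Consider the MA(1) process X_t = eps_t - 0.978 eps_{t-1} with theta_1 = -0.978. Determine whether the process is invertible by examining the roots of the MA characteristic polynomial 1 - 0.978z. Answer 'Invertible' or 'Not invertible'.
\text{Invertible}

The MA(q) characteristic polynomial is P(z) = 1 - 0.978z.
Invertibility requires all roots to lie outside the unit circle, i.e. |z| > 1 for every root.
This is linear in z: 1 + (-0.978) z = 0  =>  z = -1/(-0.978) = 1.022495,  |z| = 1.022495.
Moduli of all roots: 1.0225.
All moduli strictly greater than 1? Yes.
Verdict: Invertible.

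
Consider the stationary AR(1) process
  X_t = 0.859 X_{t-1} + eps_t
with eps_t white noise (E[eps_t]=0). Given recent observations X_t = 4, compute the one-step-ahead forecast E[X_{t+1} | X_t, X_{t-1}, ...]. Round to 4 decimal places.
E[X_{t+1} \mid \mathcal F_t] = 3.4360

For an AR(p) model X_t = c + sum_i phi_i X_{t-i} + eps_t, the
one-step-ahead conditional mean is
  E[X_{t+1} | X_t, ...] = c + sum_i phi_i X_{t+1-i}.
Substitute known values:
  E[X_{t+1} | ...] = (0.859) * (4)
                   = 3.4360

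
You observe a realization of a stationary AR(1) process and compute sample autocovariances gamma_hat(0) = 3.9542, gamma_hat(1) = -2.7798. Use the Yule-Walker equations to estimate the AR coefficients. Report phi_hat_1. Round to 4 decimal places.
\hat\phi_{1} = -0.7030

The Yule-Walker equations for an AR(p) process read, in matrix form,
  Gamma_p phi = r_p,   with   (Gamma_p)_{ij} = gamma(|i - j|),
                       (r_p)_i = gamma(i),   i,j = 1..p.
Substitute the sample gammas (Toeplitz matrix and right-hand side of size 1):
  Gamma_p = [[3.9542]]
  r_p     = [-2.7798]
With p = 1 this is the single equation gamma(0) phi_1 = gamma(1):
  phi_hat_1 = gamma(1) / gamma(0) = -2.7798 / 3.9542 = -0.7030.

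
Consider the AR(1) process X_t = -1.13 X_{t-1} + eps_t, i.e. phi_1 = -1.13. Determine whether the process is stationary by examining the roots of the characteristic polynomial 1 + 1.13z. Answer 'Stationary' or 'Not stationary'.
\text{Not stationary}

The AR(p) characteristic polynomial is P(z) = 1 + 1.13z.
Stationarity requires all roots to lie outside the unit circle, i.e. |z| > 1 for every root.
This is linear in z: 1 + (1.13) z = 0  =>  z = -1/(1.13) = -0.884956,  |z| = 0.884956.
Moduli of all roots: 0.8850.
All moduli strictly greater than 1? No.
Verdict: Not stationary.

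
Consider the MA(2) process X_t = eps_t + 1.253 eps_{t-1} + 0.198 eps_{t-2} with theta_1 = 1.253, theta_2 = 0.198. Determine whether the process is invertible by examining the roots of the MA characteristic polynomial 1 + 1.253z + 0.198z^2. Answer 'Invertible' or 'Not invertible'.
\text{Not invertible}

The MA(q) characteristic polynomial is P(z) = 1 + 1.253z + 0.198z^2.
Invertibility requires all roots to lie outside the unit circle, i.e. |z| > 1 for every root.
Set 1 + (1.253) z + (0.198) z^2 = 0, i.e. a z^2 + b z + c = 0 with a = 0.198, b = 1.253, c = 1.
Discriminant D = b^2 - 4ac = (1.253)^2 - 4*(0.198)*1 = 1.570009 - (0.792) = 0.778009.
D >= 0, so the roots are real: z = (-b +/- sqrt(D)) / (2a) = (-1.253 +/- 0.882048) / (0.396).
  z_1 = (-1.253 + 0.882048) / (0.396) = -0.9367,   |z_1| = 0.9367.
  z_2 = (-1.253 - 0.882048) / (0.396) = -5.3915,   |z_2| = 5.3915.
Moduli of all roots: 0.9367, 5.3915.
All moduli strictly greater than 1? No.
Verdict: Not invertible.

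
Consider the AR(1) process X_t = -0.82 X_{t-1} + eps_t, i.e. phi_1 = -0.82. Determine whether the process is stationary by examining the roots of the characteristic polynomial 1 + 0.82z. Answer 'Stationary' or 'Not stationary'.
\text{Stationary}

The AR(p) characteristic polynomial is P(z) = 1 + 0.82z.
Stationarity requires all roots to lie outside the unit circle, i.e. |z| > 1 for every root.
This is linear in z: 1 + (0.82) z = 0  =>  z = -1/(0.82) = -1.219512,  |z| = 1.219512.
Moduli of all roots: 1.2195.
All moduli strictly greater than 1? Yes.
Verdict: Stationary.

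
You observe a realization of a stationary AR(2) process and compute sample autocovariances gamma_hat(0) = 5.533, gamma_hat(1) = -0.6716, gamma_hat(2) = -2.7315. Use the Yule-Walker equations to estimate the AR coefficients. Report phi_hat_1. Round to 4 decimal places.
\hat\phi_{1} = -0.1840

The Yule-Walker equations for an AR(p) process read, in matrix form,
  Gamma_p phi = r_p,   with   (Gamma_p)_{ij} = gamma(|i - j|),
                       (r_p)_i = gamma(i),   i,j = 1..p.
Substitute the sample gammas (Toeplitz matrix and right-hand side of size 2):
  Gamma_p = [[5.533, -0.6716], [-0.6716, 5.533]]
  r_p     = [-0.6716, -2.7315]
Written out:
  5.533 phi_1 - 0.6716 phi_2 = -0.6716
  -0.6716 phi_1 + 5.533 phi_2 = -2.7315
Solve by Cramer's rule:
  det = gamma(0)^2 - gamma(1)^2 = (5.533)^2 - (-0.6716)^2 = 30.614089 - 0.45104656 = 30.16304244
  phi_hat_1 = [gamma(1) gamma(0) - gamma(1) gamma(2)] / det = [(-0.6716)(5.533) - (-0.6716)(-2.7315)] / 30.16304244 = -5.5504382 / 30.16304244 = -0.184
  phi_hat_2 = [gamma(0) gamma(2) - gamma(1)^2] / det = [(5.533)(-2.7315) - (-0.6716)^2] / 30.16304244 = -15.56443606 / 30.16304244 = -0.516
So phi_hat = [-0.1840, -0.5160].
Therefore phi_hat_1 = -0.1840.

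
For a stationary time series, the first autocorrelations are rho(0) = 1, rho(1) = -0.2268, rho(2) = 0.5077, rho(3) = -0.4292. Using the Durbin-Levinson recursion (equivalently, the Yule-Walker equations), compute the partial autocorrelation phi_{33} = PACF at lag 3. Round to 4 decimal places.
\phi_{33} = -0.3571

The PACF at lag k is phi_{kk}, the last component of the solution
to the Yule-Walker system G_k phi = r_k where
  (G_k)_{ij} = rho(|i - j|), (r_k)_i = rho(i), i,j = 1..k.
Equivalently, Durbin-Levinson gives phi_{kk} iteratively:
  phi_{11} = rho(1)
  phi_{kk} = [rho(k) - sum_{j=1..k-1} phi_{k-1,j} rho(k-j)]
            / [1 - sum_{j=1..k-1} phi_{k-1,j} rho(j)],
  phi_{k,j} = phi_{k-1,j} - phi_{kk} phi_{k-1,k-j},  j = 1..k-1.
Step k = 1:
  phi_11 = rho(1) = -0.2268.
Step k = 2:
  phi_22 = [rho(2) - phi_11 rho(1)] / [1 - phi_11 rho(1)] = [0.5077 - (-0.2268)(-0.2268)] / [1 - (-0.2268)(-0.2268)]
         = 0.45626176 / 0.94856176 = 0.481004.
  Update: phi_21 = phi_11 - phi_22 phi_11 = -0.2268 - (0.481004)(-0.2268) = -0.117708.
Step k = 3:
  phi_33 = [rho(3) - phi_21 rho(2) - phi_22 rho(1)] / [1 - phi_21 rho(1) - phi_22 rho(2)]
    numerator   = -0.4292 - (-0.117708)(0.5077) - (0.481004)(-0.2268) = -0.26034782
    denominator = 1 - (-0.117708)(-0.2268) - (0.481004)(0.5077) = 0.72909814
  phi_33 = -0.26034782 / 0.72909814 = -0.3571.
Therefore phi_{33} = -0.3571.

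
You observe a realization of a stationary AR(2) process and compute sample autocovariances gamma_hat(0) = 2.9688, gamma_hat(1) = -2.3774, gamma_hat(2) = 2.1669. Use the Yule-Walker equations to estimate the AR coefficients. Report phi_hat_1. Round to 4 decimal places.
\hat\phi_{1} = -0.6030

The Yule-Walker equations for an AR(p) process read, in matrix form,
  Gamma_p phi = r_p,   with   (Gamma_p)_{ij} = gamma(|i - j|),
                       (r_p)_i = gamma(i),   i,j = 1..p.
Substitute the sample gammas (Toeplitz matrix and right-hand side of size 2):
  Gamma_p = [[2.9688, -2.3774], [-2.3774, 2.9688]]
  r_p     = [-2.3774, 2.1669]
Written out:
  2.9688 phi_1 - 2.3774 phi_2 = -2.3774
  -2.3774 phi_1 + 2.9688 phi_2 = 2.1669
Solve by Cramer's rule:
  det = gamma(0)^2 - gamma(1)^2 = (2.9688)^2 - (-2.3774)^2 = 8.81377344 - 5.65203076 = 3.16174268
  phi_hat_1 = [gamma(1) gamma(0) - gamma(1) gamma(2)] / det = [(-2.3774)(2.9688) - (-2.3774)(2.1669)] / 3.16174268 = -1.90643706 / 3.16174268 = -0.603
  phi_hat_2 = [gamma(0) gamma(2) - gamma(1)^2] / det = [(2.9688)(2.1669) - (-2.3774)^2] / 3.16174268 = 0.78106196 / 3.16174268 = 0.247
So phi_hat = [-0.6030, 0.2470].
Therefore phi_hat_1 = -0.6030.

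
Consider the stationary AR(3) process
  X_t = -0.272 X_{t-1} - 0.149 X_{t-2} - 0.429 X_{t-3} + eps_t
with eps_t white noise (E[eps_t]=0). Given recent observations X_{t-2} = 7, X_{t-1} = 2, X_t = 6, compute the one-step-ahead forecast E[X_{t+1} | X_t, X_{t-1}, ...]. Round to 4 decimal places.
E[X_{t+1} \mid \mathcal F_t] = -4.9330

For an AR(p) model X_t = c + sum_i phi_i X_{t-i} + eps_t, the
one-step-ahead conditional mean is
  E[X_{t+1} | X_t, ...] = c + sum_i phi_i X_{t+1-i}.
Substitute known values:
  E[X_{t+1} | ...] = (-0.272) * (6) + (-0.149) * (2) + (-0.429) * (7)
                   = -4.9330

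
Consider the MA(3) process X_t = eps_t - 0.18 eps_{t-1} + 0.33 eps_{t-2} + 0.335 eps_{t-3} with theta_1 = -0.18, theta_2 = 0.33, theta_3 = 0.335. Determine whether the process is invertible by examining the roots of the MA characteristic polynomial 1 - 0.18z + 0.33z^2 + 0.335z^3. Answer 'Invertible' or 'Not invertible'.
\text{Invertible}

The MA(q) characteristic polynomial is P(z) = 1 - 0.18z + 0.33z^2 + 0.335z^3.
Invertibility requires all roots to lie outside the unit circle, i.e. |z| > 1 for every root.
Degree 3: look for a simple real root z0 first, then factor out (1 - z/z0) and solve the remaining quadratic.
Testing z0 = -2: P(-2) = 1 + (-0.18)(-2) + (0.33)(-2)^2 + (0.335)(-2)^3
  = 1 + (0.36) + (1.32) + (-2.68) = 0.  So z_0 = -2 is a root, |z_0| = 2.
Divide out the factor (1 + 0.5 z) = (1 - z/z0) (since 1/z0 = -0.5):
  P(z) = (1 + 0.5 z)(1 + (-0.68) z + (0.67) z^2)
  [check: z-coef -0.68 - (-0.5) = -0.18; z^2-coef 0.67 - (-0.5)(-0.68) = 0.33; z^3-coef -(-0.5)(0.67) = 0.335.]
Remaining roots from the quadratic factor 1 + (-0.68) z + (0.67) z^2:
  Set 1 + (-0.68) z + (0.67) z^2 = 0, i.e. a z^2 + b z + c = 0 with a = 0.67, b = -0.68, c = 1.
  Discriminant D = b^2 - 4ac = (-0.68)^2 - 4*(0.67)*1 = 0.4624 - (2.68) = -2.2176.
  D < 0, so the roots are the complex-conjugate pair z = (-b +/- i sqrt(-D)) / (2a) = 0.5075 +/- 1.1113i.
  For a conjugate pair |z|^2 = z * conj(z) = (product of roots) = c/a = 1/(0.67) = 1.492537, so |z| = sqrt(1.492537) = 1.2217 for both roots.
Moduli of all roots: 2.0000, 1.2217, 1.2217.
All moduli strictly greater than 1? Yes.
Verdict: Invertible.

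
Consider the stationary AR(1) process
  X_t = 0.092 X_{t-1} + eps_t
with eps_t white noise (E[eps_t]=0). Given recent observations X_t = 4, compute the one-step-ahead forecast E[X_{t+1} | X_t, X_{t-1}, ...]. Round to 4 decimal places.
E[X_{t+1} \mid \mathcal F_t] = 0.3680

For an AR(p) model X_t = c + sum_i phi_i X_{t-i} + eps_t, the
one-step-ahead conditional mean is
  E[X_{t+1} | X_t, ...] = c + sum_i phi_i X_{t+1-i}.
Substitute known values:
  E[X_{t+1} | ...] = (0.092) * (4)
                   = 0.3680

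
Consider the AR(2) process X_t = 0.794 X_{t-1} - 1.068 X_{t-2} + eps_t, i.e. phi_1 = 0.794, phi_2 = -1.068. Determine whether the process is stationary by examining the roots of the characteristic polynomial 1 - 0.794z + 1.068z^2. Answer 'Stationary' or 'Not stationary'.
\text{Not stationary}

The AR(p) characteristic polynomial is P(z) = 1 - 0.794z + 1.068z^2.
Stationarity requires all roots to lie outside the unit circle, i.e. |z| > 1 for every root.
Set 1 + (-0.794) z + (1.068) z^2 = 0, i.e. a z^2 + b z + c = 0 with a = 1.068, b = -0.794, c = 1.
Discriminant D = b^2 - 4ac = (-0.794)^2 - 4*(1.068)*1 = 0.630436 - (4.272) = -3.641564.
D < 0, so the roots are the complex-conjugate pair z = (-b +/- i sqrt(-D)) / (2a) = 0.3717 +/- 0.8934i.
For a conjugate pair |z|^2 = z * conj(z) = (product of roots) = c/a = 1/(1.068) = 0.93633, so |z| = sqrt(0.93633) = 0.9676 for both roots.
Moduli of all roots: 0.9676, 0.9676.
All moduli strictly greater than 1? No.
Verdict: Not stationary.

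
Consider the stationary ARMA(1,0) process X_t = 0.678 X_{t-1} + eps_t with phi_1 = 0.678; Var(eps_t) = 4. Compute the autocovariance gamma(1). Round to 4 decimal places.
\gamma(1) = 5.0193

Multiply the model equation by X_{t-k} and take expectations. With theta_0 = psi_0 = 1 and psi_j the MA(infinity) weights, this gives
  gamma(k) - sum_i phi_i gamma(k-i) = c_k,
  c_k = sigma^2 * sum_{j=k..q} theta_j psi_{j-k}   (c_k = 0 for k > q),
using gamma(-m) = gamma(m).
Pure AR (q = 0): c_0 = sigma^2 = 4, c_k = 0 for k >= 1.
Equations for k = 0 and k = 1 (AR order 1):
  gamma(0) = phi_1 gamma(1) + c_0
  gamma(1) = phi_1 gamma(0) + c_1
Substituting the second into the first: gamma(0) (1 - phi_1^2) = c_0 + phi_1 c_1, so
  gamma(0) = c_0 / (1 - phi_1^2) = 4 / (1 - (0.678)^2) = 4 / 0.540316 = 7.403075.
  gamma(1) = phi_1 gamma(0) = (0.678)(7.403075) = 5.019285.
Therefore gamma(1) = 5.0193 (to 4 decimal places).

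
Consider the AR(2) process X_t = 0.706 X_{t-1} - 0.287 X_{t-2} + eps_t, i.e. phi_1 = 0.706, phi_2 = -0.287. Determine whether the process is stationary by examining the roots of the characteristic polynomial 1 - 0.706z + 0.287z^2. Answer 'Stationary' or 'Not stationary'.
\text{Stationary}

The AR(p) characteristic polynomial is P(z) = 1 - 0.706z + 0.287z^2.
Stationarity requires all roots to lie outside the unit circle, i.e. |z| > 1 for every root.
Set 1 + (-0.706) z + (0.287) z^2 = 0, i.e. a z^2 + b z + c = 0 with a = 0.287, b = -0.706, c = 1.
Discriminant D = b^2 - 4ac = (-0.706)^2 - 4*(0.287)*1 = 0.498436 - (1.148) = -0.649564.
D < 0, so the roots are the complex-conjugate pair z = (-b +/- i sqrt(-D)) / (2a) = 1.23 +/- 1.4041i.
For a conjugate pair |z|^2 = z * conj(z) = (product of roots) = c/a = 1/(0.287) = 3.484321, so |z| = sqrt(3.484321) = 1.8666 for both roots.
Moduli of all roots: 1.8666, 1.8666.
All moduli strictly greater than 1? Yes.
Verdict: Stationary.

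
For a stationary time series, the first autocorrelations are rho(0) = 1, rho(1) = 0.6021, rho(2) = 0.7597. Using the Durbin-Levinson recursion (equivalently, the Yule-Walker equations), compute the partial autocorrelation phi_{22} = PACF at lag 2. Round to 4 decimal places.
\phi_{22} = 0.6230

The PACF at lag k is phi_{kk}, the last component of the solution
to the Yule-Walker system G_k phi = r_k where
  (G_k)_{ij} = rho(|i - j|), (r_k)_i = rho(i), i,j = 1..k.
Equivalently, Durbin-Levinson gives phi_{kk} iteratively:
  phi_{11} = rho(1)
  phi_{kk} = [rho(k) - sum_{j=1..k-1} phi_{k-1,j} rho(k-j)]
            / [1 - sum_{j=1..k-1} phi_{k-1,j} rho(j)],
  phi_{k,j} = phi_{k-1,j} - phi_{kk} phi_{k-1,k-j},  j = 1..k-1.
Step k = 1:
  phi_11 = rho(1) = 0.6021.
Step k = 2:
  phi_22 = [rho(2) - phi_11 rho(1)] / [1 - phi_11 rho(1)] = [0.7597 - (0.6021)(0.6021)] / [1 - (0.6021)(0.6021)]
         = 0.39717559 / 0.63747559 = 0.623.
Therefore phi_{22} = 0.6230.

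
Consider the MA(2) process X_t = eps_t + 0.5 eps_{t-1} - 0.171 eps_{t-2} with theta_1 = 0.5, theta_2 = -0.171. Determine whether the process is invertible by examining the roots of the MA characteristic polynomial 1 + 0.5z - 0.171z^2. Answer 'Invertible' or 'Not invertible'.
\text{Invertible}

The MA(q) characteristic polynomial is P(z) = 1 + 0.5z - 0.171z^2.
Invertibility requires all roots to lie outside the unit circle, i.e. |z| > 1 for every root.
Set 1 + (0.5) z + (-0.171) z^2 = 0, i.e. a z^2 + b z + c = 0 with a = -0.171, b = 0.5, c = 1.
Discriminant D = b^2 - 4ac = (0.5)^2 - 4*(-0.171)*1 = 0.25 - (-0.684) = 0.934.
D >= 0, so the roots are real: z = (-b +/- sqrt(D)) / (2a) = (-0.5 +/- 0.966437) / (-0.342).
  z_1 = (-0.5 + 0.966437) / (-0.342) = -1.3639,   |z_1| = 1.3639.
  z_2 = (-0.5 - 0.966437) / (-0.342) = 4.2878,   |z_2| = 4.2878.
Moduli of all roots: 1.3639, 4.2878.
All moduli strictly greater than 1? Yes.
Verdict: Invertible.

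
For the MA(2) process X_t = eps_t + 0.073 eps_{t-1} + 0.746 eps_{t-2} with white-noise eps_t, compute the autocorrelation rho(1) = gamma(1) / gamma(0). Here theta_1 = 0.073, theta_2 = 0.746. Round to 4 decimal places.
\rho(1) = 0.0816

For an MA(q) process with theta_0 = 1, the autocovariance is
  gamma(k) = sigma^2 * sum_{i=0..q-k} theta_i * theta_{i+k},
and rho(k) = gamma(k) / gamma(0). Sigma^2 cancels.
  numerator   = (1)*(0.073) + (0.073)*(0.746) = 0.127458.
  denominator = (1)^2 + (0.073)^2 + (0.746)^2 = 1.561845.
  rho(1) = 0.127458 / 1.561845 = 0.0816.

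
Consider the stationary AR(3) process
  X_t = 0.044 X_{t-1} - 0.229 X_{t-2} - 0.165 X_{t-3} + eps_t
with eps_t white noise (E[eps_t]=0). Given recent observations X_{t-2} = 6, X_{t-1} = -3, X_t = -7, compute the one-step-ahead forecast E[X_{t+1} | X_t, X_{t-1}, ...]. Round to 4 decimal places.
E[X_{t+1} \mid \mathcal F_t] = -0.6110

For an AR(p) model X_t = c + sum_i phi_i X_{t-i} + eps_t, the
one-step-ahead conditional mean is
  E[X_{t+1} | X_t, ...] = c + sum_i phi_i X_{t+1-i}.
Substitute known values:
  E[X_{t+1} | ...] = (0.044) * (-7) + (-0.229) * (-3) + (-0.165) * (6)
                   = -0.6110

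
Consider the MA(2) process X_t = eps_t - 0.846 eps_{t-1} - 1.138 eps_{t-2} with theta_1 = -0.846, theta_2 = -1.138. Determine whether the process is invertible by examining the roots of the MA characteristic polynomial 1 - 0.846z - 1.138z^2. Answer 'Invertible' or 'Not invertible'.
\text{Not invertible}

The MA(q) characteristic polynomial is P(z) = 1 - 0.846z - 1.138z^2.
Invertibility requires all roots to lie outside the unit circle, i.e. |z| > 1 for every root.
Set 1 + (-0.846) z + (-1.138) z^2 = 0, i.e. a z^2 + b z + c = 0 with a = -1.138, b = -0.846, c = 1.
Discriminant D = b^2 - 4ac = (-0.846)^2 - 4*(-1.138)*1 = 0.715716 - (-4.552) = 5.267716.
D >= 0, so the roots are real: z = (-b +/- sqrt(D)) / (2a) = (0.846 +/- 2.295151) / (-2.276).
  z_1 = (0.846 + 2.295151) / (-2.276) = -1.3801,   |z_1| = 1.3801.
  z_2 = (0.846 - 2.295151) / (-2.276) = 0.6367,   |z_2| = 0.6367.
Moduli of all roots: 1.3801, 0.6367.
All moduli strictly greater than 1? No.
Verdict: Not invertible.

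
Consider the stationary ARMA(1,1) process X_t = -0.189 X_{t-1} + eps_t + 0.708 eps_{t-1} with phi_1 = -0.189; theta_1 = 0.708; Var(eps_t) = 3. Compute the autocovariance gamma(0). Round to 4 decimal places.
\gamma(0) = 3.8380

Multiply the model equation by X_{t-k} and take expectations. With theta_0 = psi_0 = 1 and psi_j the MA(infinity) weights, this gives
  gamma(k) - sum_i phi_i gamma(k-i) = c_k,
  c_k = sigma^2 * sum_{j=k..q} theta_j psi_{j-k}   (c_k = 0 for k > q),
using gamma(-m) = gamma(m).
psi-weights needed (psi_j = theta_j + sum_i phi_i psi_{j-i}):
  psi_1 = theta_1 + phi_1 = 0.708 + (-0.189) = 0.519
Right-hand sides:
  c_0 = sigma^2 (1 + theta_1 psi_1) = 3 * (1 + (0.708)(0.519)) = 3 * 1.367452 = 4.102356
  c_1 = sigma^2 theta_1 = 3 * (0.708) = 2.124
  c_2 = 0
Equations for k = 0 and k = 1 (AR order 1):
  gamma(0) = phi_1 gamma(1) + c_0
  gamma(1) = phi_1 gamma(0) + c_1
Substituting the second into the first: gamma(0) (1 - phi_1^2) = c_0 + phi_1 c_1, so
  gamma(0) = (c_0 + phi_1 c_1) / (1 - phi_1^2) = (4.102356 + (-0.189)(2.124)) / (1 - (-0.189)^2) = 3.70092 / 0.964279 = 3.838018.
Therefore gamma(0) = 3.8380 (to 4 decimal places).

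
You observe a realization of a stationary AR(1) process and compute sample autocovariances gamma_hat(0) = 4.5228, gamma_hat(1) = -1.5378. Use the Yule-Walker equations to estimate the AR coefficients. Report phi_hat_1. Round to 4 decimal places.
\hat\phi_{1} = -0.3400

The Yule-Walker equations for an AR(p) process read, in matrix form,
  Gamma_p phi = r_p,   with   (Gamma_p)_{ij} = gamma(|i - j|),
                       (r_p)_i = gamma(i),   i,j = 1..p.
Substitute the sample gammas (Toeplitz matrix and right-hand side of size 1):
  Gamma_p = [[4.5228]]
  r_p     = [-1.5378]
With p = 1 this is the single equation gamma(0) phi_1 = gamma(1):
  phi_hat_1 = gamma(1) / gamma(0) = -1.5378 / 4.5228 = -0.3400.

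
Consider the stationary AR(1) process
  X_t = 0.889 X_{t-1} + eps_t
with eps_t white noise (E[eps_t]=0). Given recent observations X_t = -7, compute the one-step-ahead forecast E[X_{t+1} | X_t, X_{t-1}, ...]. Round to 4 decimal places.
E[X_{t+1} \mid \mathcal F_t] = -6.2230

For an AR(p) model X_t = c + sum_i phi_i X_{t-i} + eps_t, the
one-step-ahead conditional mean is
  E[X_{t+1} | X_t, ...] = c + sum_i phi_i X_{t+1-i}.
Substitute known values:
  E[X_{t+1} | ...] = (0.889) * (-7)
                   = -6.2230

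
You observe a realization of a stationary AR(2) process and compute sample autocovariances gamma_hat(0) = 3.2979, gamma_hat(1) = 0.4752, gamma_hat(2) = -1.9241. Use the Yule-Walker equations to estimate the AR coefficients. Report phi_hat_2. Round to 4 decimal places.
\hat\phi_{2} = -0.6170

The Yule-Walker equations for an AR(p) process read, in matrix form,
  Gamma_p phi = r_p,   with   (Gamma_p)_{ij} = gamma(|i - j|),
                       (r_p)_i = gamma(i),   i,j = 1..p.
Substitute the sample gammas (Toeplitz matrix and right-hand side of size 2):
  Gamma_p = [[3.2979, 0.4752], [0.4752, 3.2979]]
  r_p     = [0.4752, -1.9241]
Written out:
  3.2979 phi_1 + 0.4752 phi_2 = 0.4752
  0.4752 phi_1 + 3.2979 phi_2 = -1.9241
Solve by Cramer's rule:
  det = gamma(0)^2 - gamma(1)^2 = (3.2979)^2 - (0.4752)^2 = 10.87614441 - 0.22581504 = 10.65032937
  phi_hat_1 = [gamma(1) gamma(0) - gamma(1) gamma(2)] / det = [(0.4752)(3.2979) - (0.4752)(-1.9241)] / 10.65032937 = 2.4814944 / 10.65032937 = 0.233
  phi_hat_2 = [gamma(0) gamma(2) - gamma(1)^2] / det = [(3.2979)(-1.9241) - (0.4752)^2] / 10.65032937 = -6.57130443 / 10.65032937 = -0.617
So phi_hat = [0.2330, -0.6170].
Therefore phi_hat_2 = -0.6170.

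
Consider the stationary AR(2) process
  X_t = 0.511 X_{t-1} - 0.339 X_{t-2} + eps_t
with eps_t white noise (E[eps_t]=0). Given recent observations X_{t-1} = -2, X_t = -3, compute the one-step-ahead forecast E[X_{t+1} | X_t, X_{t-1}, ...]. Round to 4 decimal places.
E[X_{t+1} \mid \mathcal F_t] = -0.8550

For an AR(p) model X_t = c + sum_i phi_i X_{t-i} + eps_t, the
one-step-ahead conditional mean is
  E[X_{t+1} | X_t, ...] = c + sum_i phi_i X_{t+1-i}.
Substitute known values:
  E[X_{t+1} | ...] = (0.511) * (-3) + (-0.339) * (-2)
                   = -0.8550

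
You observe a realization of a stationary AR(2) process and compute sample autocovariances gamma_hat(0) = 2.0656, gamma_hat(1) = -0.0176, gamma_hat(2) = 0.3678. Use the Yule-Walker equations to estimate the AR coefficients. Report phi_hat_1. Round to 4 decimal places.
\hat\phi_{1} = -0.0070

The Yule-Walker equations for an AR(p) process read, in matrix form,
  Gamma_p phi = r_p,   with   (Gamma_p)_{ij} = gamma(|i - j|),
                       (r_p)_i = gamma(i),   i,j = 1..p.
Substitute the sample gammas (Toeplitz matrix and right-hand side of size 2):
  Gamma_p = [[2.0656, -0.0176], [-0.0176, 2.0656]]
  r_p     = [-0.0176, 0.3678]
Written out:
  2.0656 phi_1 - 0.0176 phi_2 = -0.0176
  -0.0176 phi_1 + 2.0656 phi_2 = 0.3678
Solve by Cramer's rule:
  det = gamma(0)^2 - gamma(1)^2 = (2.0656)^2 - (-0.0176)^2 = 4.26670336 - 0.00030976 = 4.2663936
  phi_hat_1 = [gamma(1) gamma(0) - gamma(1) gamma(2)] / det = [(-0.0176)(2.0656) - (-0.0176)(0.3678)] / 4.2663936 = -0.02988128 / 4.2663936 = -0.007
  phi_hat_2 = [gamma(0) gamma(2) - gamma(1)^2] / det = [(2.0656)(0.3678) - (-0.0176)^2] / 4.2663936 = 0.75941792 / 4.2663936 = 0.178
So phi_hat = [-0.0070, 0.1780].
Therefore phi_hat_1 = -0.0070.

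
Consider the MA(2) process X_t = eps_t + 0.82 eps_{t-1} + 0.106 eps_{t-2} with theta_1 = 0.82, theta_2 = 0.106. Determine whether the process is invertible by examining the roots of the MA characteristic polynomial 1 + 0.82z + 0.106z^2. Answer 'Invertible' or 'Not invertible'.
\text{Invertible}

The MA(q) characteristic polynomial is P(z) = 1 + 0.82z + 0.106z^2.
Invertibility requires all roots to lie outside the unit circle, i.e. |z| > 1 for every root.
Set 1 + (0.82) z + (0.106) z^2 = 0, i.e. a z^2 + b z + c = 0 with a = 0.106, b = 0.82, c = 1.
Discriminant D = b^2 - 4ac = (0.82)^2 - 4*(0.106)*1 = 0.6724 - (0.424) = 0.2484.
D >= 0, so the roots are real: z = (-b +/- sqrt(D)) / (2a) = (-0.82 +/- 0.498397) / (0.212).
  z_1 = (-0.82 + 0.498397) / (0.212) = -1.517,   |z_1| = 1.517.
  z_2 = (-0.82 - 0.498397) / (0.212) = -6.2189,   |z_2| = 6.2189.
Moduli of all roots: 1.5170, 6.2189.
All moduli strictly greater than 1? Yes.
Verdict: Invertible.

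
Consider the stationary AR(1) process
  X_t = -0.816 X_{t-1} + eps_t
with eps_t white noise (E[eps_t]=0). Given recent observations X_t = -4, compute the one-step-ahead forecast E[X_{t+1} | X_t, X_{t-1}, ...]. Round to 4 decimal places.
E[X_{t+1} \mid \mathcal F_t] = 3.2640

For an AR(p) model X_t = c + sum_i phi_i X_{t-i} + eps_t, the
one-step-ahead conditional mean is
  E[X_{t+1} | X_t, ...] = c + sum_i phi_i X_{t+1-i}.
Substitute known values:
  E[X_{t+1} | ...] = (-0.816) * (-4)
                   = 3.2640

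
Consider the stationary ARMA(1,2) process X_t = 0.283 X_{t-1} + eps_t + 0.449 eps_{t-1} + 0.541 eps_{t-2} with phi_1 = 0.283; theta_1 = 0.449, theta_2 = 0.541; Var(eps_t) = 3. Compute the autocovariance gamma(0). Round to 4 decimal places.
\gamma(0) = 6.4329

Multiply the model equation by X_{t-k} and take expectations. With theta_0 = psi_0 = 1 and psi_j the MA(infinity) weights, this gives
  gamma(k) - sum_i phi_i gamma(k-i) = c_k,
  c_k = sigma^2 * sum_{j=k..q} theta_j psi_{j-k}   (c_k = 0 for k > q),
using gamma(-m) = gamma(m).
psi-weights needed (psi_j = theta_j + sum_i phi_i psi_{j-i}):
  psi_1 = theta_1 + phi_1 = 0.449 + (0.283) = 0.732
  psi_2 = theta_2 + phi_1 psi_1 = 0.541 + (0.283)(0.732) = 0.748156
Right-hand sides:
  c_0 = sigma^2 (1 + theta_1 psi_1 + theta_2 psi_2) = 3 * (1 + (0.449)(0.732) + (0.541)(0.748156)) = 3 * 1.73342 = 5.200261
  c_1 = sigma^2 (theta_1 + theta_2 psi_1) = 3 * (0.449 + (0.541)(0.732)) = 2.535036
  c_2 = sigma^2 theta_2 = 3 * (0.541) = 1.623
Equations for k = 0 and k = 1 (AR order 1):
  gamma(0) = phi_1 gamma(1) + c_0
  gamma(1) = phi_1 gamma(0) + c_1
Substituting the second into the first: gamma(0) (1 - phi_1^2) = c_0 + phi_1 c_1, so
  gamma(0) = (c_0 + phi_1 c_1) / (1 - phi_1^2) = (5.200261 + (0.283)(2.535036)) / (1 - (0.283)^2) = 5.917676 / 0.919911 = 6.432879.
Therefore gamma(0) = 6.4329 (to 4 decimal places).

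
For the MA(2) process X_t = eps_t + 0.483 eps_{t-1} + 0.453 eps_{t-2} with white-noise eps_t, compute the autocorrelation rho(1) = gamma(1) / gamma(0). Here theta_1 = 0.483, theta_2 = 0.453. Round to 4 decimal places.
\rho(1) = 0.4879

For an MA(q) process with theta_0 = 1, the autocovariance is
  gamma(k) = sigma^2 * sum_{i=0..q-k} theta_i * theta_{i+k},
and rho(k) = gamma(k) / gamma(0). Sigma^2 cancels.
  numerator   = (1)*(0.483) + (0.483)*(0.453) = 0.701799.
  denominator = (1)^2 + (0.483)^2 + (0.453)^2 = 1.438498.
  rho(1) = 0.701799 / 1.438498 = 0.4879.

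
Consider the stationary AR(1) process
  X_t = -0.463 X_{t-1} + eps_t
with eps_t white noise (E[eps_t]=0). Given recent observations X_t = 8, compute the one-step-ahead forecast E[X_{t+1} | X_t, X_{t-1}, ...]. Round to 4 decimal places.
E[X_{t+1} \mid \mathcal F_t] = -3.7040

For an AR(p) model X_t = c + sum_i phi_i X_{t-i} + eps_t, the
one-step-ahead conditional mean is
  E[X_{t+1} | X_t, ...] = c + sum_i phi_i X_{t+1-i}.
Substitute known values:
  E[X_{t+1} | ...] = (-0.463) * (8)
                   = -3.7040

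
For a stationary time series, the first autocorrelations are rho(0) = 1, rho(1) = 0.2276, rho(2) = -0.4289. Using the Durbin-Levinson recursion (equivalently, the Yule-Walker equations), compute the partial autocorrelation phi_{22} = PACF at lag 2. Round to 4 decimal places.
\phi_{22} = -0.5070

The PACF at lag k is phi_{kk}, the last component of the solution
to the Yule-Walker system G_k phi = r_k where
  (G_k)_{ij} = rho(|i - j|), (r_k)_i = rho(i), i,j = 1..k.
Equivalently, Durbin-Levinson gives phi_{kk} iteratively:
  phi_{11} = rho(1)
  phi_{kk} = [rho(k) - sum_{j=1..k-1} phi_{k-1,j} rho(k-j)]
            / [1 - sum_{j=1..k-1} phi_{k-1,j} rho(j)],
  phi_{k,j} = phi_{k-1,j} - phi_{kk} phi_{k-1,k-j},  j = 1..k-1.
Step k = 1:
  phi_11 = rho(1) = 0.2276.
Step k = 2:
  phi_22 = [rho(2) - phi_11 rho(1)] / [1 - phi_11 rho(1)] = [-0.4289 - (0.2276)(0.2276)] / [1 - (0.2276)(0.2276)]
         = -0.48070176 / 0.94819824 = -0.507.
Therefore phi_{22} = -0.5070.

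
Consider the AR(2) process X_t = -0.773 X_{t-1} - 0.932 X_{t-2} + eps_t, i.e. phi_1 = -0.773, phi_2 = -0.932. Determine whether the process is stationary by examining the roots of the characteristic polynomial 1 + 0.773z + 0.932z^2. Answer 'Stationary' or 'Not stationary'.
\text{Stationary}

The AR(p) characteristic polynomial is P(z) = 1 + 0.773z + 0.932z^2.
Stationarity requires all roots to lie outside the unit circle, i.e. |z| > 1 for every root.
Set 1 + (0.773) z + (0.932) z^2 = 0, i.e. a z^2 + b z + c = 0 with a = 0.932, b = 0.773, c = 1.
Discriminant D = b^2 - 4ac = (0.773)^2 - 4*(0.932)*1 = 0.597529 - (3.728) = -3.130471.
D < 0, so the roots are the complex-conjugate pair z = (-b +/- i sqrt(-D)) / (2a) = -0.4147 +/- 0.9492i.
For a conjugate pair |z|^2 = z * conj(z) = (product of roots) = c/a = 1/(0.932) = 1.072961, so |z| = sqrt(1.072961) = 1.0358 for both roots.
Moduli of all roots: 1.0358, 1.0358.
All moduli strictly greater than 1? Yes.
Verdict: Stationary.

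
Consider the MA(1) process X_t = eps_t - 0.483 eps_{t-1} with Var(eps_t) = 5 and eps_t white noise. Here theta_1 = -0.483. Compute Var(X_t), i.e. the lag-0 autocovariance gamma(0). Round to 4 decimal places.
\gamma(0) = 6.1664

For an MA(q) process X_t = eps_t + sum_i theta_i eps_{t-i} with
Var(eps_t) = sigma^2, the variance is
  gamma(0) = sigma^2 * (1 + sum_i theta_i^2).
  sum_i theta_i^2 = (-0.483)^2 = 0.233289.
  gamma(0) = 5 * (1 + 0.233289) = 5 * 1.233289 = 6.166445, which rounds to 6.1664.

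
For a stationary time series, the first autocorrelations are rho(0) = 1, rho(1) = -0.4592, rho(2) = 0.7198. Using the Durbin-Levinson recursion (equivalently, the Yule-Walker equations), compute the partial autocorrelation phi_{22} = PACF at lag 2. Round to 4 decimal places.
\phi_{22} = 0.6449

The PACF at lag k is phi_{kk}, the last component of the solution
to the Yule-Walker system G_k phi = r_k where
  (G_k)_{ij} = rho(|i - j|), (r_k)_i = rho(i), i,j = 1..k.
Equivalently, Durbin-Levinson gives phi_{kk} iteratively:
  phi_{11} = rho(1)
  phi_{kk} = [rho(k) - sum_{j=1..k-1} phi_{k-1,j} rho(k-j)]
            / [1 - sum_{j=1..k-1} phi_{k-1,j} rho(j)],
  phi_{k,j} = phi_{k-1,j} - phi_{kk} phi_{k-1,k-j},  j = 1..k-1.
Step k = 1:
  phi_11 = rho(1) = -0.4592.
Step k = 2:
  phi_22 = [rho(2) - phi_11 rho(1)] / [1 - phi_11 rho(1)] = [0.7198 - (-0.4592)(-0.4592)] / [1 - (-0.4592)(-0.4592)]
         = 0.50893536 / 0.78913536 = 0.6449.
Therefore phi_{22} = 0.6449.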